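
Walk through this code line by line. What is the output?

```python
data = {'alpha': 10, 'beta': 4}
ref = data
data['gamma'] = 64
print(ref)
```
{'alpha': 10, 'beta': 4, 'gamma': 64}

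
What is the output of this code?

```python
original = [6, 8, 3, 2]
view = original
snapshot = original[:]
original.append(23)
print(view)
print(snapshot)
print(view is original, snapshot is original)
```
[6, 8, 3, 2, 23]
[6, 8, 3, 2]
True False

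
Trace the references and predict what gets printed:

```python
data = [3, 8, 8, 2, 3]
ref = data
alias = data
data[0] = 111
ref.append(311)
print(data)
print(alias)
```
[111, 8, 8, 2, 3, 311]
[111, 8, 8, 2, 3, 311]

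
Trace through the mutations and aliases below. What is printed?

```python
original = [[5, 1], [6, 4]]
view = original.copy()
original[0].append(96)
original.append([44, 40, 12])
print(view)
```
[[5, 1, 96], [6, 4]]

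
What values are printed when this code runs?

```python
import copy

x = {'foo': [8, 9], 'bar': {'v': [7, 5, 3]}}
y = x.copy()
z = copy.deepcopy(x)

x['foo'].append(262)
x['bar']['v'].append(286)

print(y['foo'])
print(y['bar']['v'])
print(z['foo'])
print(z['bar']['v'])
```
[8, 9, 262]
[7, 5, 3, 286]
[8, 9]
[7, 5, 3]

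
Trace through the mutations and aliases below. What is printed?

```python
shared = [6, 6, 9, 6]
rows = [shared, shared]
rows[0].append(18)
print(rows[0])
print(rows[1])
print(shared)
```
[6, 6, 9, 6, 18]
[6, 6, 9, 6, 18]
[6, 6, 9, 6, 18]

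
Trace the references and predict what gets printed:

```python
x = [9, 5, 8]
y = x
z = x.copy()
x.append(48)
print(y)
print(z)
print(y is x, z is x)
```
[9, 5, 8, 48]
[9, 5, 8]
True False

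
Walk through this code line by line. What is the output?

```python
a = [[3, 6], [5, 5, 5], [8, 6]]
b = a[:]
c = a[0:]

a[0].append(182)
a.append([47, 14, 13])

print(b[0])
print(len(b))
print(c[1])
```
[3, 6, 182]
3
[5, 5, 5]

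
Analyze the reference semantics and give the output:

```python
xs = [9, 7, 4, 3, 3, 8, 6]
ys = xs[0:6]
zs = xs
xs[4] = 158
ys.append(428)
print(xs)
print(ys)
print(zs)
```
[9, 7, 4, 3, 158, 8, 6]
[9, 7, 4, 3, 3, 8, 428]
[9, 7, 4, 3, 158, 8, 6]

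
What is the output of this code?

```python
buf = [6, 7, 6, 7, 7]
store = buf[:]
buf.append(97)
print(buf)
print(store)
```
[6, 7, 6, 7, 7, 97]
[6, 7, 6, 7, 7]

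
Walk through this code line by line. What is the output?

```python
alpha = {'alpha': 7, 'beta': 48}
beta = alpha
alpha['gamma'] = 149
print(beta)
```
{'alpha': 7, 'beta': 48, 'gamma': 149}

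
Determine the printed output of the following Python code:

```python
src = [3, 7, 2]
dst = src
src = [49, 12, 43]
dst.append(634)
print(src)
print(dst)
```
[49, 12, 43]
[3, 7, 2, 634]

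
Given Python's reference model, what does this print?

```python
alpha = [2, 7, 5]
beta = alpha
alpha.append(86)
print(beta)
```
[2, 7, 5, 86]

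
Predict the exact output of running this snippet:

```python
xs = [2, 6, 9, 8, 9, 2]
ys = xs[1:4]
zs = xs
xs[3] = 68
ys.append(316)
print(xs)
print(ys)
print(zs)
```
[2, 6, 9, 68, 9, 2]
[6, 9, 8, 316]
[2, 6, 9, 68, 9, 2]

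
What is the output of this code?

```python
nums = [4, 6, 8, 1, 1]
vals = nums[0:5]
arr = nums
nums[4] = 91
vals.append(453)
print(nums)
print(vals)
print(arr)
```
[4, 6, 8, 1, 91]
[4, 6, 8, 1, 1, 453]
[4, 6, 8, 1, 91]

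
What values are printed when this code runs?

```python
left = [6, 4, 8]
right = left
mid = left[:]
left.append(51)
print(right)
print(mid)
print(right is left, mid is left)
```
[6, 4, 8, 51]
[6, 4, 8]
True False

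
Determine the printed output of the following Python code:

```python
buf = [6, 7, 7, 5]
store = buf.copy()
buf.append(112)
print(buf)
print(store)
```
[6, 7, 7, 5, 112]
[6, 7, 7, 5]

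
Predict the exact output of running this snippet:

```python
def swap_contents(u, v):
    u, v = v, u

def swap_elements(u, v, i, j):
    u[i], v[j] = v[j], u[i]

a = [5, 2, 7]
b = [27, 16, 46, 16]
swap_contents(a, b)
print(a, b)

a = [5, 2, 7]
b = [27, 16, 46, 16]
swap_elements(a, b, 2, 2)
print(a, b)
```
[5, 2, 7] [27, 16, 46, 16]
[5, 2, 46] [27, 16, 7, 16]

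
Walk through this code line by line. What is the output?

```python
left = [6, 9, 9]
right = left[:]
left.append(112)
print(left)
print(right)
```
[6, 9, 9, 112]
[6, 9, 9]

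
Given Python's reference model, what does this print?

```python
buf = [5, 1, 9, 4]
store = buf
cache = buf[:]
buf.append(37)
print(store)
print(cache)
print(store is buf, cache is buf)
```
[5, 1, 9, 4, 37]
[5, 1, 9, 4]
True False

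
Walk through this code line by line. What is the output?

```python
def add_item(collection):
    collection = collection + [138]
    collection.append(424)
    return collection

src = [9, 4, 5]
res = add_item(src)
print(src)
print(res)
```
[9, 4, 5]
[9, 4, 5, 138, 424]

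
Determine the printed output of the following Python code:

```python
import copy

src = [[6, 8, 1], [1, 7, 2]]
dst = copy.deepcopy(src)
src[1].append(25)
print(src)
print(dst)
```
[[6, 8, 1], [1, 7, 2, 25]]
[[6, 8, 1], [1, 7, 2]]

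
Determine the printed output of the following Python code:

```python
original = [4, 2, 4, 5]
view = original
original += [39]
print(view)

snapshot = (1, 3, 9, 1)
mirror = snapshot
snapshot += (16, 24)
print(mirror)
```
[4, 2, 4, 5, 39]
(1, 3, 9, 1)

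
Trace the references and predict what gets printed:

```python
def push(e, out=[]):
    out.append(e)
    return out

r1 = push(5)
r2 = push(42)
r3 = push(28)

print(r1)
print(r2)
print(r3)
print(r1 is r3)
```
[5, 42, 28]
[5, 42, 28]
[5, 42, 28]
True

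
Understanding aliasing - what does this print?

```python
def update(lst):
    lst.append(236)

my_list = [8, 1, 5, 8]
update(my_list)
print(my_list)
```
[8, 1, 5, 8, 236]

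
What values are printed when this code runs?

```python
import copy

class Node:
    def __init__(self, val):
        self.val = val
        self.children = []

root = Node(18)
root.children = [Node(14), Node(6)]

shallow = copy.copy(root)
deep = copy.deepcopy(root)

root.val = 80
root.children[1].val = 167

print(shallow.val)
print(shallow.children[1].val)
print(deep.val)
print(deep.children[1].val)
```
18
167
18
6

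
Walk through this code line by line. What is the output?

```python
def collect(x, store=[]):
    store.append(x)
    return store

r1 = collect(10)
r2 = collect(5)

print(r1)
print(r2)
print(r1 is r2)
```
[10, 5]
[10, 5]
True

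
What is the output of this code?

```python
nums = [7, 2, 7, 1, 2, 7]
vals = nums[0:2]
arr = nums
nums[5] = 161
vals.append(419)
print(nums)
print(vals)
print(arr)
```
[7, 2, 7, 1, 2, 161]
[7, 2, 419]
[7, 2, 7, 1, 2, 161]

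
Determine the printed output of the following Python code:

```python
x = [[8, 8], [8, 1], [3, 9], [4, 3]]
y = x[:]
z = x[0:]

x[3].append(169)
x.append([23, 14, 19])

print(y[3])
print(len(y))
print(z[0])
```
[4, 3, 169]
4
[8, 8]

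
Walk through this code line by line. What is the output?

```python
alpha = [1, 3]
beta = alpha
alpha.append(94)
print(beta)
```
[1, 3, 94]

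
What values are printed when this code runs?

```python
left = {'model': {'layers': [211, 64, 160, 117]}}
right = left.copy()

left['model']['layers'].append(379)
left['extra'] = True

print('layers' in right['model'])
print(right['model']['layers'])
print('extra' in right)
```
True
[211, 64, 160, 117, 379]
False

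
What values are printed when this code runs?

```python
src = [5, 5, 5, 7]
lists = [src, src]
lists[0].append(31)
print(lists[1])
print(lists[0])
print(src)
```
[5, 5, 5, 7, 31]
[5, 5, 5, 7, 31]
[5, 5, 5, 7, 31]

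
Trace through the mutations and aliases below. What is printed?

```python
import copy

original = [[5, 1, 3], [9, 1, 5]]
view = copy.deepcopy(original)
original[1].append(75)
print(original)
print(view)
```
[[5, 1, 3], [9, 1, 5, 75]]
[[5, 1, 3], [9, 1, 5]]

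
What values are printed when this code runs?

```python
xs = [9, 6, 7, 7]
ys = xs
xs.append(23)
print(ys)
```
[9, 6, 7, 7, 23]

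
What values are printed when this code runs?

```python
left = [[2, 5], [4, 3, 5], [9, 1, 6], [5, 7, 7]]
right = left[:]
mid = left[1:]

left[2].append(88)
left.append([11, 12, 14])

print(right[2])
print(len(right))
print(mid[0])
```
[9, 1, 6, 88]
4
[4, 3, 5]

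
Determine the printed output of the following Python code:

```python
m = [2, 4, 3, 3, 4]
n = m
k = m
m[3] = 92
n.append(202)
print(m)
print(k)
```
[2, 4, 3, 92, 4, 202]
[2, 4, 3, 92, 4, 202]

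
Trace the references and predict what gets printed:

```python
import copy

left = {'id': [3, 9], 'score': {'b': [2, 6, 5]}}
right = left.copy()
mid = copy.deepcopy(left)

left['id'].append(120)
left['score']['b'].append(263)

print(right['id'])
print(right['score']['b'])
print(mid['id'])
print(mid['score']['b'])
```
[3, 9, 120]
[2, 6, 5, 263]
[3, 9]
[2, 6, 5]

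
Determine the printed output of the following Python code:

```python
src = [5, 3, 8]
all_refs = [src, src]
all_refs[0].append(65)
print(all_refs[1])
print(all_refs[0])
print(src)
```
[5, 3, 8, 65]
[5, 3, 8, 65]
[5, 3, 8, 65]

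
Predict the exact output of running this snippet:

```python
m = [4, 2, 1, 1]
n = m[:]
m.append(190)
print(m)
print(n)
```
[4, 2, 1, 1, 190]
[4, 2, 1, 1]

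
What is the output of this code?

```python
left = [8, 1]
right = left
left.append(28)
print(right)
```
[8, 1, 28]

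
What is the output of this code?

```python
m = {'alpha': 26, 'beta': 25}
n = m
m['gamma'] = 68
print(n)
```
{'alpha': 26, 'beta': 25, 'gamma': 68}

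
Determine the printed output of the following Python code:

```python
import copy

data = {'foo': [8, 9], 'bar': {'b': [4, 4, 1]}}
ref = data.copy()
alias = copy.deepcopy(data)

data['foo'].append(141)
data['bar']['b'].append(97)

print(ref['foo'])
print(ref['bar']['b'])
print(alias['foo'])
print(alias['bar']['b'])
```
[8, 9, 141]
[4, 4, 1, 97]
[8, 9]
[4, 4, 1]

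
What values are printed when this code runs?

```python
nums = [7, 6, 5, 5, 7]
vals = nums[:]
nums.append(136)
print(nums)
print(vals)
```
[7, 6, 5, 5, 7, 136]
[7, 6, 5, 5, 7]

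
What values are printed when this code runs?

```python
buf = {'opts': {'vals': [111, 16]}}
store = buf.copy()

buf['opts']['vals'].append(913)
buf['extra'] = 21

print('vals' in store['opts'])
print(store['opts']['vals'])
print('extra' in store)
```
True
[111, 16, 913]
False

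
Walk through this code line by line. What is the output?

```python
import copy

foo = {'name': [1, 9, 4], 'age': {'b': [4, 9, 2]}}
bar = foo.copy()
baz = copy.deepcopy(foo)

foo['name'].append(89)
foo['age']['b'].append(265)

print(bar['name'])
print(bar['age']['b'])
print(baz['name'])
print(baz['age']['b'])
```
[1, 9, 4, 89]
[4, 9, 2, 265]
[1, 9, 4]
[4, 9, 2]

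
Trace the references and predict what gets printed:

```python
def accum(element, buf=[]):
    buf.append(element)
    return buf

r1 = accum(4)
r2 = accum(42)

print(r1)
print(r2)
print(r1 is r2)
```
[4, 42]
[4, 42]
True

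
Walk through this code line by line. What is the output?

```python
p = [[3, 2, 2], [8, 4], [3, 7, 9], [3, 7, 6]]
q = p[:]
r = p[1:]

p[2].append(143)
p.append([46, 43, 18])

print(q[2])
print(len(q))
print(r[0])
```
[3, 7, 9, 143]
4
[8, 4]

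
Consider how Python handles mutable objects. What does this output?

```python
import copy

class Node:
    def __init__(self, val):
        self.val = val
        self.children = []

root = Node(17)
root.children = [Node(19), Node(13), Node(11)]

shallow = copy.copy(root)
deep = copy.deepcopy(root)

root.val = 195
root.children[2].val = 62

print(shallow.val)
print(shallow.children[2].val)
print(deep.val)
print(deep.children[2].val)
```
17
62
17
11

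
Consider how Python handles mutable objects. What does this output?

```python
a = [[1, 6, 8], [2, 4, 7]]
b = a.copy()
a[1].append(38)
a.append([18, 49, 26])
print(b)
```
[[1, 6, 8], [2, 4, 7, 38]]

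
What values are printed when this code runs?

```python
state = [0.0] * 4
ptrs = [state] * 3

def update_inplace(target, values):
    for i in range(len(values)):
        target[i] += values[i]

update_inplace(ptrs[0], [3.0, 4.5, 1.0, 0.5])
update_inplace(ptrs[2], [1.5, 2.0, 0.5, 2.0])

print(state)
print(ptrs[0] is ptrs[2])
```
[4.5, 6.5, 1.5, 2.5]
True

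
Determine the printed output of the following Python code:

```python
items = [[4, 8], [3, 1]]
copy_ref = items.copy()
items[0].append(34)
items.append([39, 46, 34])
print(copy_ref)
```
[[4, 8, 34], [3, 1]]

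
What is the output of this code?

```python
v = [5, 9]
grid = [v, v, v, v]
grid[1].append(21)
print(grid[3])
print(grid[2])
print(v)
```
[5, 9, 21]
[5, 9, 21]
[5, 9, 21]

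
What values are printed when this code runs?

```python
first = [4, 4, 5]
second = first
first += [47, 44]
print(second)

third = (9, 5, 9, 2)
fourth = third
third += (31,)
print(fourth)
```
[4, 4, 5, 47, 44]
(9, 5, 9, 2)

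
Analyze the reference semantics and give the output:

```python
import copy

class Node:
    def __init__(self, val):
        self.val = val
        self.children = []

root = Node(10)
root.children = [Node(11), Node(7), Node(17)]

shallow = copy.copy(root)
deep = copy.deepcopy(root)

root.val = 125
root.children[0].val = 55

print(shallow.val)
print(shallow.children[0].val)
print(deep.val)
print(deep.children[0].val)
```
10
55
10
11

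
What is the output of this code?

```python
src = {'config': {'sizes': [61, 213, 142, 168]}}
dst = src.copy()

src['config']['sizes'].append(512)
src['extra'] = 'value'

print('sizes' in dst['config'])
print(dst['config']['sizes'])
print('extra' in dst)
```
True
[61, 213, 142, 168, 512]
False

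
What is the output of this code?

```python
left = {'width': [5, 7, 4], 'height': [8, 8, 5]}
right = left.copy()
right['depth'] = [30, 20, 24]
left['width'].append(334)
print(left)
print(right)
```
{'width': [5, 7, 4, 334], 'height': [8, 8, 5]}
{'width': [5, 7, 4, 334], 'height': [8, 8, 5], 'depth': [30, 20, 24]}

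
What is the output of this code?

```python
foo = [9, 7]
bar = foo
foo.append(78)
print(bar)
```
[9, 7, 78]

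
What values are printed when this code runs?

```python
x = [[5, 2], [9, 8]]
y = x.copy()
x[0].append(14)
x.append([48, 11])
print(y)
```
[[5, 2, 14], [9, 8]]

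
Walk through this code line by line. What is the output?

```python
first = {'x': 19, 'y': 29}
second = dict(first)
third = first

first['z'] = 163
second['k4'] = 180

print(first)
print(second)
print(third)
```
{'x': 19, 'y': 29, 'z': 163}
{'x': 19, 'y': 29, 'k4': 180}
{'x': 19, 'y': 29, 'z': 163}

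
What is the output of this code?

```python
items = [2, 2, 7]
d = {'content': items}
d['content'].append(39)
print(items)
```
[2, 2, 7, 39]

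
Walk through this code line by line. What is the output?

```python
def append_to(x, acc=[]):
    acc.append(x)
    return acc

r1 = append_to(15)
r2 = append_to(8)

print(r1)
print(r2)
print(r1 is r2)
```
[15, 8]
[15, 8]
True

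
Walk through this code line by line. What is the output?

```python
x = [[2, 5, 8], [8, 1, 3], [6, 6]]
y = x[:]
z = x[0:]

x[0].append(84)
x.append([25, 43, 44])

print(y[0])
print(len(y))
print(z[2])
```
[2, 5, 8, 84]
3
[6, 6]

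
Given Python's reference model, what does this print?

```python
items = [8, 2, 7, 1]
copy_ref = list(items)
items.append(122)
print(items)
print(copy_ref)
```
[8, 2, 7, 1, 122]
[8, 2, 7, 1]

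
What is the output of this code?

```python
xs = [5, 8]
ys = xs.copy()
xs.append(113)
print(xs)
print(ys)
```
[5, 8, 113]
[5, 8]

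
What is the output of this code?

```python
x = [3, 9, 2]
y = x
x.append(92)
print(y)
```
[3, 9, 2, 92]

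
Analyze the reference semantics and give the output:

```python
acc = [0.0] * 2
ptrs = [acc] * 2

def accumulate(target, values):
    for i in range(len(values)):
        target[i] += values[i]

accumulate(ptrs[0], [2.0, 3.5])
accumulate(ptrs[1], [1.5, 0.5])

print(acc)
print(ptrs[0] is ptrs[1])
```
[3.5, 4.0]
True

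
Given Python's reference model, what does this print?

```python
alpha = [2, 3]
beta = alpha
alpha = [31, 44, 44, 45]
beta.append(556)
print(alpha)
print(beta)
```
[31, 44, 44, 45]
[2, 3, 556]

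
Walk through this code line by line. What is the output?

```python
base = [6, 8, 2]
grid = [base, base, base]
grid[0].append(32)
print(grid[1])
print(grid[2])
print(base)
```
[6, 8, 2, 32]
[6, 8, 2, 32]
[6, 8, 2, 32]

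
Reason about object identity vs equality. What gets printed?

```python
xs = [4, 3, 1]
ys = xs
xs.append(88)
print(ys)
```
[4, 3, 1, 88]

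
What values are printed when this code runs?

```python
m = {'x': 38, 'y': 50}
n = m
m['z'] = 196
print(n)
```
{'x': 38, 'y': 50, 'z': 196}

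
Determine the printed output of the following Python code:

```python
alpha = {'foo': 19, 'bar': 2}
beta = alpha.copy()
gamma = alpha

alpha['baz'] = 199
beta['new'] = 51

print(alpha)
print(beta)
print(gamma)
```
{'foo': 19, 'bar': 2, 'baz': 199}
{'foo': 19, 'bar': 2, 'new': 51}
{'foo': 19, 'bar': 2, 'baz': 199}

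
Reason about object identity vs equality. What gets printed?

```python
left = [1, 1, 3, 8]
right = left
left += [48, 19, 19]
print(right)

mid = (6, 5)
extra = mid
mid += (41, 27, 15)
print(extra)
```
[1, 1, 3, 8, 48, 19, 19]
(6, 5)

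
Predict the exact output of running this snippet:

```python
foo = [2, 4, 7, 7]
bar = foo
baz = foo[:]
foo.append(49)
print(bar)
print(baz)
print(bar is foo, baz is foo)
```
[2, 4, 7, 7, 49]
[2, 4, 7, 7]
True False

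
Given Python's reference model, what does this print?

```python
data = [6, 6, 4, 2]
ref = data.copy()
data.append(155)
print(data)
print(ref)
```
[6, 6, 4, 2, 155]
[6, 6, 4, 2]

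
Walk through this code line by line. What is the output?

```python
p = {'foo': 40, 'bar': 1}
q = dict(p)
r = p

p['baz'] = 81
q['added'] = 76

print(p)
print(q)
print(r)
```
{'foo': 40, 'bar': 1, 'baz': 81}
{'foo': 40, 'bar': 1, 'added': 76}
{'foo': 40, 'bar': 1, 'baz': 81}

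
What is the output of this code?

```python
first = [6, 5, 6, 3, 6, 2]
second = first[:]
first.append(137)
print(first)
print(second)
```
[6, 5, 6, 3, 6, 2, 137]
[6, 5, 6, 3, 6, 2]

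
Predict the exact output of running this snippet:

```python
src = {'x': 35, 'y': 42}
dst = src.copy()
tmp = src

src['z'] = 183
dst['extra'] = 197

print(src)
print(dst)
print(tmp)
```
{'x': 35, 'y': 42, 'z': 183}
{'x': 35, 'y': 42, 'extra': 197}
{'x': 35, 'y': 42, 'z': 183}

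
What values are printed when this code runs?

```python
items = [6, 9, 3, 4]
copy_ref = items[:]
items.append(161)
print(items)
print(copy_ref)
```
[6, 9, 3, 4, 161]
[6, 9, 3, 4]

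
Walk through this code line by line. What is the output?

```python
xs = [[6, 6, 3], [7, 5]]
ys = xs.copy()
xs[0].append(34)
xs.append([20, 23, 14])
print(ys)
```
[[6, 6, 3, 34], [7, 5]]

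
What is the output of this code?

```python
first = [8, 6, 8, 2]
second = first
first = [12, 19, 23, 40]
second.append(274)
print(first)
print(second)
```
[12, 19, 23, 40]
[8, 6, 8, 2, 274]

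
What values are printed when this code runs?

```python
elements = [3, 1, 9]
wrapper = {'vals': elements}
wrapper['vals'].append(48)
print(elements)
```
[3, 1, 9, 48]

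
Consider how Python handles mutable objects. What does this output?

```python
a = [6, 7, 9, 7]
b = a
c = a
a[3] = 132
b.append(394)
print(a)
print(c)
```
[6, 7, 9, 132, 394]
[6, 7, 9, 132, 394]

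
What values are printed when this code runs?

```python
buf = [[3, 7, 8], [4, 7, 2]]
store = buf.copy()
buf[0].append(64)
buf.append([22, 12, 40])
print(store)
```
[[3, 7, 8, 64], [4, 7, 2]]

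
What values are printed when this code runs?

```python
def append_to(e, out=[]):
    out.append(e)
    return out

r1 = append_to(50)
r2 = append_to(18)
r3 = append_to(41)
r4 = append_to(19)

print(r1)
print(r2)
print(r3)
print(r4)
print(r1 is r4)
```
[50, 18, 41, 19]
[50, 18, 41, 19]
[50, 18, 41, 19]
[50, 18, 41, 19]
True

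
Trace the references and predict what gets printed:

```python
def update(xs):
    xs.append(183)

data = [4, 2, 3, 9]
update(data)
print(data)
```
[4, 2, 3, 9, 183]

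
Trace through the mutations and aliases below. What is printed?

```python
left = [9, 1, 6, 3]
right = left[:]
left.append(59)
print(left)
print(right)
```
[9, 1, 6, 3, 59]
[9, 1, 6, 3]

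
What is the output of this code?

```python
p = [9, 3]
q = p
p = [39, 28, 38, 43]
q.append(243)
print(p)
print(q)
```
[39, 28, 38, 43]
[9, 3, 243]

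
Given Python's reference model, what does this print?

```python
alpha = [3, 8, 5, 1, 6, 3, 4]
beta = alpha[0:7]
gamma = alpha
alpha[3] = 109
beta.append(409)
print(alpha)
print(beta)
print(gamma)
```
[3, 8, 5, 109, 6, 3, 4]
[3, 8, 5, 1, 6, 3, 4, 409]
[3, 8, 5, 109, 6, 3, 4]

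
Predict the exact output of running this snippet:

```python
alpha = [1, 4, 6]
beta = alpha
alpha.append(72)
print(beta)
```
[1, 4, 6, 72]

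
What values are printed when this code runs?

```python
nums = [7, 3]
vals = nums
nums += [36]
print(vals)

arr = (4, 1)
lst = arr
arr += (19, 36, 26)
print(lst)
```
[7, 3, 36]
(4, 1)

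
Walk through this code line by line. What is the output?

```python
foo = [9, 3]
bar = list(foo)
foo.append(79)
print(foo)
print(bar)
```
[9, 3, 79]
[9, 3]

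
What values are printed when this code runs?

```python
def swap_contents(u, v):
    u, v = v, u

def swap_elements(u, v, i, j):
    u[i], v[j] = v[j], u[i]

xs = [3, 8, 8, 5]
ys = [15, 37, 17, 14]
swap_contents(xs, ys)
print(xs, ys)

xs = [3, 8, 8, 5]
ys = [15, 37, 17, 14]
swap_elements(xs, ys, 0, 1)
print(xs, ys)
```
[3, 8, 8, 5] [15, 37, 17, 14]
[37, 8, 8, 5] [15, 3, 17, 14]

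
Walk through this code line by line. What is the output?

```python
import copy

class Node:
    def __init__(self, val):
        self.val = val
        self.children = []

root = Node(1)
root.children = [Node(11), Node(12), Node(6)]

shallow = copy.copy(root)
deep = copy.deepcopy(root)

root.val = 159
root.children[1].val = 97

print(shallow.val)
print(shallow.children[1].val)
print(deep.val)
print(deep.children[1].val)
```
1
97
1
12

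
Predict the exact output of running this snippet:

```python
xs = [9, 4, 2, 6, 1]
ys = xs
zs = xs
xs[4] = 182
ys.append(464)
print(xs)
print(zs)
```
[9, 4, 2, 6, 182, 464]
[9, 4, 2, 6, 182, 464]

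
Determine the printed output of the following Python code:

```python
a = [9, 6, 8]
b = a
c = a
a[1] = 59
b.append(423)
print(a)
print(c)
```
[9, 59, 8, 423]
[9, 59, 8, 423]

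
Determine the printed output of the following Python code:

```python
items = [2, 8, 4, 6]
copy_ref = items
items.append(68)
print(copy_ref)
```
[2, 8, 4, 6, 68]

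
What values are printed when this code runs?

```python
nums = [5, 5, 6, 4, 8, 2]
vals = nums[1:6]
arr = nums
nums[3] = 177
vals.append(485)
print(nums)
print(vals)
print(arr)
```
[5, 5, 6, 177, 8, 2]
[5, 6, 4, 8, 2, 485]
[5, 5, 6, 177, 8, 2]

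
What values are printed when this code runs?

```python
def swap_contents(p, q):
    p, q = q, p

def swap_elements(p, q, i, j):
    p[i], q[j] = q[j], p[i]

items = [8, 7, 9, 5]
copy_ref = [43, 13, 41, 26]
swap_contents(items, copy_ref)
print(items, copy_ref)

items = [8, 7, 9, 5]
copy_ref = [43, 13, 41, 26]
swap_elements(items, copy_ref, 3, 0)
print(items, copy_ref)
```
[8, 7, 9, 5] [43, 13, 41, 26]
[8, 7, 9, 43] [5, 13, 41, 26]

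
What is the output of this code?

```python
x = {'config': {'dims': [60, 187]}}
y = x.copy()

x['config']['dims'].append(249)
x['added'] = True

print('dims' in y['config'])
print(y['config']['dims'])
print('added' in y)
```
True
[60, 187, 249]
False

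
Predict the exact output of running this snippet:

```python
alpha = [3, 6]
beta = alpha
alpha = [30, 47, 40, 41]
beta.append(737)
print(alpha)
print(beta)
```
[30, 47, 40, 41]
[3, 6, 737]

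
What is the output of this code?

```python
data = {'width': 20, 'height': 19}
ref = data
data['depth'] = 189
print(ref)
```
{'width': 20, 'height': 19, 'depth': 189}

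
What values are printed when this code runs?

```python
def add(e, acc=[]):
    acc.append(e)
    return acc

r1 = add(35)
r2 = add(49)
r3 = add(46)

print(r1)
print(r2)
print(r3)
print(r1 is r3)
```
[35, 49, 46]
[35, 49, 46]
[35, 49, 46]
True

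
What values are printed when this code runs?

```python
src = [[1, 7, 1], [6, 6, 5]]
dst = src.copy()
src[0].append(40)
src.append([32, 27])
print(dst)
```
[[1, 7, 1, 40], [6, 6, 5]]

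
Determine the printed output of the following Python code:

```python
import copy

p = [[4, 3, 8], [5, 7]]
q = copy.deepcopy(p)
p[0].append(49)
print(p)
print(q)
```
[[4, 3, 8, 49], [5, 7]]
[[4, 3, 8], [5, 7]]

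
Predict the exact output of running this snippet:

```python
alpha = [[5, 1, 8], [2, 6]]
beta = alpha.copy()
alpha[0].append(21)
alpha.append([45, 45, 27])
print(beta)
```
[[5, 1, 8, 21], [2, 6]]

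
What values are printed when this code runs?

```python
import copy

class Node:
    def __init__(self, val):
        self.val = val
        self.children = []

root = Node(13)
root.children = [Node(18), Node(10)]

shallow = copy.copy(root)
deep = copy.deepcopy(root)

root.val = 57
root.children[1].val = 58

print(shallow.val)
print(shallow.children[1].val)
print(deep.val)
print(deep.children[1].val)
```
13
58
13
10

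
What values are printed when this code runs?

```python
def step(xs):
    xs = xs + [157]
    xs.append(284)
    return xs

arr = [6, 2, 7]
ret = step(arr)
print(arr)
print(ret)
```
[6, 2, 7]
[6, 2, 7, 157, 284]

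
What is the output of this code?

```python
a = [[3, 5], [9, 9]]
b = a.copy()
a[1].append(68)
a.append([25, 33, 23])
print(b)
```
[[3, 5], [9, 9, 68]]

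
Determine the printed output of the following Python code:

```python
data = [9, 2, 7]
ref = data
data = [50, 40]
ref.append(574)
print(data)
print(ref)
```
[50, 40]
[9, 2, 7, 574]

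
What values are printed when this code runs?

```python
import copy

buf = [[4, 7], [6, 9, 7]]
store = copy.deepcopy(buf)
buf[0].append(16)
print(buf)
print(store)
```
[[4, 7, 16], [6, 9, 7]]
[[4, 7], [6, 9, 7]]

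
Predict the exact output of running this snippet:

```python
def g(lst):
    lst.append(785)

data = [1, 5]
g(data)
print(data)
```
[1, 5, 785]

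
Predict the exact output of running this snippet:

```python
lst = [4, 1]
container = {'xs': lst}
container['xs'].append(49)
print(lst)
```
[4, 1, 49]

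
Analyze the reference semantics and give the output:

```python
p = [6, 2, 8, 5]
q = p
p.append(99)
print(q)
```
[6, 2, 8, 5, 99]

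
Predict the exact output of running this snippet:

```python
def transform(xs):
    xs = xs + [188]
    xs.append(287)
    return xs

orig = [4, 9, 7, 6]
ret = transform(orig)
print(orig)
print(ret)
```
[4, 9, 7, 6]
[4, 9, 7, 6, 188, 287]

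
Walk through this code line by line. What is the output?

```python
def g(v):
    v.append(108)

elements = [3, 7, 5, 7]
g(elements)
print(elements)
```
[3, 7, 5, 7, 108]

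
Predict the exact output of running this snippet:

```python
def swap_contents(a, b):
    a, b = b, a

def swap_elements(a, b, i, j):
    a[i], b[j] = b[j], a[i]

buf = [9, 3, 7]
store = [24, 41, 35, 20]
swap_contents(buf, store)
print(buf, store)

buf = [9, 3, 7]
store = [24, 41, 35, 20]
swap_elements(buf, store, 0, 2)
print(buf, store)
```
[9, 3, 7] [24, 41, 35, 20]
[35, 3, 7] [24, 41, 9, 20]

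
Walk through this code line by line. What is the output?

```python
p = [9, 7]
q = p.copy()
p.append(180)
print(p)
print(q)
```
[9, 7, 180]
[9, 7]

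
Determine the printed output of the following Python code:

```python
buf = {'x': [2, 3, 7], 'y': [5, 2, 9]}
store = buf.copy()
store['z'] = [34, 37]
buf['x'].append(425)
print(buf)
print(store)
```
{'x': [2, 3, 7, 425], 'y': [5, 2, 9]}
{'x': [2, 3, 7, 425], 'y': [5, 2, 9], 'z': [34, 37]}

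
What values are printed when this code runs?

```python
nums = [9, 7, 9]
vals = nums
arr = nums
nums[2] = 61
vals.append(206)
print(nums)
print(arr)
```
[9, 7, 61, 206]
[9, 7, 61, 206]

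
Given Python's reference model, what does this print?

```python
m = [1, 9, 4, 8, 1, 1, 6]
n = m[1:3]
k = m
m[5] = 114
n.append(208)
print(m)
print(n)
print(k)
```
[1, 9, 4, 8, 1, 114, 6]
[9, 4, 208]
[1, 9, 4, 8, 1, 114, 6]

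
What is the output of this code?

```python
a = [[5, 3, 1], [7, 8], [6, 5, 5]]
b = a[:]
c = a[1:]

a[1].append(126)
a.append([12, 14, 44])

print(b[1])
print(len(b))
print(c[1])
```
[7, 8, 126]
3
[6, 5, 5]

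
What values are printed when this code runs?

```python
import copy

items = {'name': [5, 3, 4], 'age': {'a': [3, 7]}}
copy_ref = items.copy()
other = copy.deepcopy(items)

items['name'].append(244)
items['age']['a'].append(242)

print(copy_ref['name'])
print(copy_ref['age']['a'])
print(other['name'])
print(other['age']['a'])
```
[5, 3, 4, 244]
[3, 7, 242]
[5, 3, 4]
[3, 7]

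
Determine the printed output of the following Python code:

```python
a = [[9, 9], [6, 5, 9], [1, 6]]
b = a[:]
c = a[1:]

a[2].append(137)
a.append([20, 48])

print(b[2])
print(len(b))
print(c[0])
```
[1, 6, 137]
3
[6, 5, 9]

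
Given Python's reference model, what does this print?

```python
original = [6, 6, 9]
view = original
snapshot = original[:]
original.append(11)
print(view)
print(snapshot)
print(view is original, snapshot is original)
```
[6, 6, 9, 11]
[6, 6, 9]
True False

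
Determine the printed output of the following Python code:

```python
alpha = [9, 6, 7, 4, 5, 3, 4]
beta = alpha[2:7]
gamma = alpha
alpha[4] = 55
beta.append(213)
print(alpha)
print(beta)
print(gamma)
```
[9, 6, 7, 4, 55, 3, 4]
[7, 4, 5, 3, 4, 213]
[9, 6, 7, 4, 55, 3, 4]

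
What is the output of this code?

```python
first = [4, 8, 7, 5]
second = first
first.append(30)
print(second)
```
[4, 8, 7, 5, 30]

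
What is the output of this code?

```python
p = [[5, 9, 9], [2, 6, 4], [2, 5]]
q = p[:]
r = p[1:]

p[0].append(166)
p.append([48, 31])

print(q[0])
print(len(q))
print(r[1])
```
[5, 9, 9, 166]
3
[2, 5]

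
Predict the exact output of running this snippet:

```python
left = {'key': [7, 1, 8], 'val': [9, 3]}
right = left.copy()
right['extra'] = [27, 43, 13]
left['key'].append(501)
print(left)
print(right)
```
{'key': [7, 1, 8, 501], 'val': [9, 3]}
{'key': [7, 1, 8, 501], 'val': [9, 3], 'extra': [27, 43, 13]}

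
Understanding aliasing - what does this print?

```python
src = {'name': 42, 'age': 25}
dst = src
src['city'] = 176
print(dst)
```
{'name': 42, 'age': 25, 'city': 176}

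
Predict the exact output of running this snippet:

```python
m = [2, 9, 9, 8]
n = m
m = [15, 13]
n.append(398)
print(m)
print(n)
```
[15, 13]
[2, 9, 9, 8, 398]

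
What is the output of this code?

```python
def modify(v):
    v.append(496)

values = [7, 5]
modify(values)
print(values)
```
[7, 5, 496]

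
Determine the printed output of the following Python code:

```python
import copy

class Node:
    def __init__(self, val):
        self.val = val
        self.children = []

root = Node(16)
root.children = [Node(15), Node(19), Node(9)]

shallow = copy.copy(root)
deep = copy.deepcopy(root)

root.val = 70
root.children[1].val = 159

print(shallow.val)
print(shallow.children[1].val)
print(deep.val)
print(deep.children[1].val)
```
16
159
16
19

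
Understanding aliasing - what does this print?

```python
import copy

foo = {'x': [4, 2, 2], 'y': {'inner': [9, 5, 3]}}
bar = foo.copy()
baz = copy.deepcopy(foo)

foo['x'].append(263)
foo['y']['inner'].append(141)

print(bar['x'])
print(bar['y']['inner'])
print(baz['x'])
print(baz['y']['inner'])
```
[4, 2, 2, 263]
[9, 5, 3, 141]
[4, 2, 2]
[9, 5, 3]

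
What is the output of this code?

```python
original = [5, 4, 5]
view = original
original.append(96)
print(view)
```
[5, 4, 5, 96]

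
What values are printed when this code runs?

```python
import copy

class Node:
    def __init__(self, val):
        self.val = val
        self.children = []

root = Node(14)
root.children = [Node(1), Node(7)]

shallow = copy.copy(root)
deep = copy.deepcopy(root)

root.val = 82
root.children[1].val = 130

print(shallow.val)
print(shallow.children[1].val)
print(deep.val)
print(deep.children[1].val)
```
14
130
14
7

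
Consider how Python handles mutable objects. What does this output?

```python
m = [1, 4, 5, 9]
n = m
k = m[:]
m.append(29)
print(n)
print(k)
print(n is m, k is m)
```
[1, 4, 5, 9, 29]
[1, 4, 5, 9]
True False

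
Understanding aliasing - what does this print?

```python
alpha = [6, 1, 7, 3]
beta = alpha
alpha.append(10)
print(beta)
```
[6, 1, 7, 3, 10]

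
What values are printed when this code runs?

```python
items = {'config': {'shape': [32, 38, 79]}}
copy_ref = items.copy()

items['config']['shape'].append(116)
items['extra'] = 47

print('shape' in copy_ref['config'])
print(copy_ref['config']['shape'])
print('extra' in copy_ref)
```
True
[32, 38, 79, 116]
False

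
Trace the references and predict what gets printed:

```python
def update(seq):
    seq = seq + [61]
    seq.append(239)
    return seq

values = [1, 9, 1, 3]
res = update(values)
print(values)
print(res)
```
[1, 9, 1, 3]
[1, 9, 1, 3, 61, 239]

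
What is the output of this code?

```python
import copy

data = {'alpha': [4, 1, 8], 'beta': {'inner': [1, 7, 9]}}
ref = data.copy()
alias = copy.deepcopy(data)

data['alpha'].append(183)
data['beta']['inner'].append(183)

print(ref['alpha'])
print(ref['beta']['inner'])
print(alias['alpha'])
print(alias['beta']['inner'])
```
[4, 1, 8, 183]
[1, 7, 9, 183]
[4, 1, 8]
[1, 7, 9]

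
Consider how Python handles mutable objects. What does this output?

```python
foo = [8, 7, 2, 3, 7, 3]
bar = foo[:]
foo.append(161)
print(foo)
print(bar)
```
[8, 7, 2, 3, 7, 3, 161]
[8, 7, 2, 3, 7, 3]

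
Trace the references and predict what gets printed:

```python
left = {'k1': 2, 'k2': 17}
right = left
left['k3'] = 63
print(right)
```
{'k1': 2, 'k2': 17, 'k3': 63}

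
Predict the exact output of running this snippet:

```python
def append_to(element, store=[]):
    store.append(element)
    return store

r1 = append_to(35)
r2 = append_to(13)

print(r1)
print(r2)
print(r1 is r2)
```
[35, 13]
[35, 13]
True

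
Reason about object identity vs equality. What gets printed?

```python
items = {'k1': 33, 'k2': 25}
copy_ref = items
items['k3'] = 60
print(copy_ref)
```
{'k1': 33, 'k2': 25, 'k3': 60}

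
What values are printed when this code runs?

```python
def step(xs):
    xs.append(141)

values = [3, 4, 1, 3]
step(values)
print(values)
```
[3, 4, 1, 3, 141]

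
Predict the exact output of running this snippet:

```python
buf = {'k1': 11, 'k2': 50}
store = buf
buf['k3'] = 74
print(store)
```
{'k1': 11, 'k2': 50, 'k3': 74}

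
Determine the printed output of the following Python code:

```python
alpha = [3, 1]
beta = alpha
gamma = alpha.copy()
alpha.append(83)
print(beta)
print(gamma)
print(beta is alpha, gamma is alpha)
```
[3, 1, 83]
[3, 1]
True False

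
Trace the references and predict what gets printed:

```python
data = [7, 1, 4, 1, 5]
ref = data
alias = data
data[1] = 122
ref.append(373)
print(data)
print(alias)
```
[7, 122, 4, 1, 5, 373]
[7, 122, 4, 1, 5, 373]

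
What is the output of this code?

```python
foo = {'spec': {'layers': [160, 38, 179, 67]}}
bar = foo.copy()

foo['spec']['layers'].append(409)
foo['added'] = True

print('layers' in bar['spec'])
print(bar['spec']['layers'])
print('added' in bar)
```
True
[160, 38, 179, 67, 409]
False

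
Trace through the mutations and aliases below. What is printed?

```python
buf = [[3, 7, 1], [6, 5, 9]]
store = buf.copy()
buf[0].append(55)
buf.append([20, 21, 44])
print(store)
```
[[3, 7, 1, 55], [6, 5, 9]]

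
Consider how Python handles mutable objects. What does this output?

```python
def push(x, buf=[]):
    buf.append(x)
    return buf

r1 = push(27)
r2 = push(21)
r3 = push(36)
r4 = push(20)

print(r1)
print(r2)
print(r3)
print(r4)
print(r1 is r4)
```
[27, 21, 36, 20]
[27, 21, 36, 20]
[27, 21, 36, 20]
[27, 21, 36, 20]
True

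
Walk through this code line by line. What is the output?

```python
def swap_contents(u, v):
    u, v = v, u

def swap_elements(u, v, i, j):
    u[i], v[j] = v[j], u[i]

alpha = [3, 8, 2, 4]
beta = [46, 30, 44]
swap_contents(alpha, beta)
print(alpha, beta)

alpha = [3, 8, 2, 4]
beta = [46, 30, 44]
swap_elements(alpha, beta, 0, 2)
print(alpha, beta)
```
[3, 8, 2, 4] [46, 30, 44]
[44, 8, 2, 4] [46, 30, 3]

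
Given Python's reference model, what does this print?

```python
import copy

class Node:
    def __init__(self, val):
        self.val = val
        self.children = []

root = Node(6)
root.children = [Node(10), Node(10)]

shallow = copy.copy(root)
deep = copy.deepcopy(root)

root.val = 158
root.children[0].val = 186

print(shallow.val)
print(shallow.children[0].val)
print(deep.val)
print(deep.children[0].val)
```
6
186
6
10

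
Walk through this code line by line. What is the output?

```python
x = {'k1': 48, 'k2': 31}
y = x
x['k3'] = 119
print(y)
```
{'k1': 48, 'k2': 31, 'k3': 119}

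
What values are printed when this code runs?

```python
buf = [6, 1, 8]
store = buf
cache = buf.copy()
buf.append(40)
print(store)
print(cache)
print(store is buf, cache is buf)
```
[6, 1, 8, 40]
[6, 1, 8]
True False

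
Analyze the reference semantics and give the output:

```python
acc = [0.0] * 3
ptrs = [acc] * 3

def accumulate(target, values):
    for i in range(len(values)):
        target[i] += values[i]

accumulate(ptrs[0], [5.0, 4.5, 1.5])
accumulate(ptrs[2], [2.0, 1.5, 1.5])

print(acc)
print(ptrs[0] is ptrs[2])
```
[7.0, 6.0, 3.0]
True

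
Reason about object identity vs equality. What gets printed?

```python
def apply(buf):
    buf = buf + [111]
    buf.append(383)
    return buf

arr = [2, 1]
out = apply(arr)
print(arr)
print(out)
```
[2, 1]
[2, 1, 111, 383]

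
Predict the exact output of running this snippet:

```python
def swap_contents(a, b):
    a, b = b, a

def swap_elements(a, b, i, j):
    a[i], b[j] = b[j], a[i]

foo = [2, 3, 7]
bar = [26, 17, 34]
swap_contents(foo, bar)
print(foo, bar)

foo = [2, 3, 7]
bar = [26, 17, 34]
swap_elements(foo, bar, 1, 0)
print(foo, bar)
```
[2, 3, 7] [26, 17, 34]
[2, 26, 7] [3, 17, 34]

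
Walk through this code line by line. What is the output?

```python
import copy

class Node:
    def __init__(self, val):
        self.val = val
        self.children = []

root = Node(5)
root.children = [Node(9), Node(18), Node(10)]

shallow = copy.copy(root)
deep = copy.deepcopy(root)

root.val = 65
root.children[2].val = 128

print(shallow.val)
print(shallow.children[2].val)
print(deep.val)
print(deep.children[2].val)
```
5
128
5
10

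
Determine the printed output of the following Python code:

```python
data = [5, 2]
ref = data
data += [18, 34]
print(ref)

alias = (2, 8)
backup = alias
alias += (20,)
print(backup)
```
[5, 2, 18, 34]
(2, 8)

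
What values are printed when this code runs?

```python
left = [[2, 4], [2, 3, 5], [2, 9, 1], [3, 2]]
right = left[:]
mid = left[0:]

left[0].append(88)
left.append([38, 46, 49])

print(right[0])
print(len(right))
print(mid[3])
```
[2, 4, 88]
4
[3, 2]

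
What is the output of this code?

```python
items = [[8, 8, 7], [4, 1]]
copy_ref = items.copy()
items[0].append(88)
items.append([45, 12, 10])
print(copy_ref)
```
[[8, 8, 7, 88], [4, 1]]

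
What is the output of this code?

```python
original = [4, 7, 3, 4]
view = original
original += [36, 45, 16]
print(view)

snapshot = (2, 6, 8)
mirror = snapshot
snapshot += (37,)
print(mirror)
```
[4, 7, 3, 4, 36, 45, 16]
(2, 6, 8)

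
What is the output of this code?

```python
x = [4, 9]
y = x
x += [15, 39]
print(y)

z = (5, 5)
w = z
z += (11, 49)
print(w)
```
[4, 9, 15, 39]
(5, 5)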